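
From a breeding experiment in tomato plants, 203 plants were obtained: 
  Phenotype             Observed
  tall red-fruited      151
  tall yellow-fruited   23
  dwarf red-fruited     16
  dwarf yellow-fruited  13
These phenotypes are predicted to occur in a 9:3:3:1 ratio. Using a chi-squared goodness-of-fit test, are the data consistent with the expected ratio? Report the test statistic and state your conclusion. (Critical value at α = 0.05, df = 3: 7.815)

30.625; not consistent

Total ratio parts = 16. Expected numbers out of 203:
  tall red-fruited: 203 × 9/16 = 114.1875
  tall yellow-fruited: 203 × 3/16 = 38.0625
  dwarf red-fruited: 203 × 3/16 = 38.0625
  dwarf yellow-fruited: 203 × 1/16 = 12.6875
χ² = Σ (O − E)² / E
  tall red-fruited: (151 − 114.1875)² / 114.1875 = 11.8679
  tall yellow-fruited: (23 − 38.0625)² / 38.0625 = 5.9607
  dwarf red-fruited: (16 − 38.0625)² / 38.0625 = 12.7883
  dwarf yellow-fruited: (13 − 12.6875)² / 12.6875 = 0.0077
χ² = 11.8679 + 5.9607 + 12.7883 + 0.0077 = 30.6246 ≈ 30.625
Degrees of freedom = 4 − 1 = 3; critical value at α = 0.05 is 7.815.
Since 30.625 > 7.815, we reject the null hypothesis — the data do not fit the 9:3:3:1 ratio.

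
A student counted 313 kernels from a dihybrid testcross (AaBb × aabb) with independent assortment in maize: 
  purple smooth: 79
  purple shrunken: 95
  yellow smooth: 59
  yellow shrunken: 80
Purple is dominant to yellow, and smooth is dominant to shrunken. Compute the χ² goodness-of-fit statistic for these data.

8.367

A dihybrid testcross with independent assortment gives a 1:1:1:1 ratio.
Under the 1:1:1:1 hypothesis (Σ ratio = 4, N = 313):
  purple smooth: 313 × 1/4 = 78.25
  purple shrunken: 313 × 1/4 = 78.25
  yellow smooth: 313 × 1/4 = 78.25
  yellow shrunken: 313 × 1/4 = 78.25
χ² = Σ (O − E)² / E
  purple smooth: (79 − 78.25)² / 78.25 = 0.0072
  purple shrunken: (95 − 78.25)² / 78.25 = 3.5855
  yellow smooth: (59 − 78.25)² / 78.25 = 4.7356
  yellow shrunken: (80 − 78.25)² / 78.25 = 0.0391
χ² = 0.0072 + 3.5855 + 4.7356 + 0.0391 = 8.3674 ≈ 8.367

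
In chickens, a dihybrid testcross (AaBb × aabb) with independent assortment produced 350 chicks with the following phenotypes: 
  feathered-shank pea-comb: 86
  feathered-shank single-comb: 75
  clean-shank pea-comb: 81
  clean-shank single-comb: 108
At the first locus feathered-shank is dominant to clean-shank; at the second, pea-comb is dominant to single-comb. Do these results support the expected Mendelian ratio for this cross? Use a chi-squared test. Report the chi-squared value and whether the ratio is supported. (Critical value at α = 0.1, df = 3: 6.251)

7.097; not consistent

A dihybrid testcross with independent assortment gives a 1:1:1:1 ratio.
The 1:1:1:1 ratio has 4 parts, so with N = 350 the expected counts are:
  feathered-shank pea-comb: 350 × 1/4 = 87.5
  feathered-shank single-comb: 350 × 1/4 = 87.5
  clean-shank pea-comb: 350 × 1/4 = 87.5
  clean-shank single-comb: 350 × 1/4 = 87.5
χ² = Σ (O − E)² / E
  feathered-shank pea-comb: (86 − 87.5)² / 87.5 = 0.0257
  feathered-shank single-comb: (75 − 87.5)² / 87.5 = 1.7857
  clean-shank pea-comb: (81 − 87.5)² / 87.5 = 0.4829
  clean-shank single-comb: (108 − 87.5)² / 87.5 = 4.8029
χ² = 0.0257 + 1.7857 + 0.4829 + 4.8029 = 7.0972 ≈ 7.097
Degrees of freedom = 4 − 1 = 3; critical value at α = 0.1 is 6.251.
Since 7.097 > 6.251, we reject the null hypothesis — the data do not fit the 1:1:1:1 ratio.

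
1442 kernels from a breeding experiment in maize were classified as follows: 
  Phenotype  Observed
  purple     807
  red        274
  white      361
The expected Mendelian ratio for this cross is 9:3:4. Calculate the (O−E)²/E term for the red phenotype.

0.049

Expected counts for N = 1442 under a 9:3:4 ratio (total parts = 16):
  purple: 1442 × 9/16 = 811.125
  red: 1442 × 3/16 = 270.375
  white: 1442 × 4/16 = 360.5
Contribution of red: (274 − 270.375)² / 270.375 = 0.0486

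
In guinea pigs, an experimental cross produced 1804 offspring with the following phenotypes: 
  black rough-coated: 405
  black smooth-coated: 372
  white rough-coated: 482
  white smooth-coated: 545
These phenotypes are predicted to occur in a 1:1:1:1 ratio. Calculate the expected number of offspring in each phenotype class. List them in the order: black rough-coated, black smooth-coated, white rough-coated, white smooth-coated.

Total ratio parts = 4. Expected numbers out of 1804:
  black rough-coated: 1804 × 1/4 = 451
  black smooth-coated: 1804 × 1/4 = 451
  white rough-coated: 1804 × 1/4 = 451
  white smooth-coated: 1804 × 1/4 = 451

451, 451, 451, 451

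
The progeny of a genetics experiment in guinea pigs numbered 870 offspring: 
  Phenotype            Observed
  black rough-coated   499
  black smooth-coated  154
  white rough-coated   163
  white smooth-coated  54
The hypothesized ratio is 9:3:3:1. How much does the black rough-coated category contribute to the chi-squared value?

0.189

Expected counts for N = 870 under a 9:3:3:1 ratio (total parts = 16):
  black rough-coated: 870 × 9/16 = 489.375
  black smooth-coated: 870 × 3/16 = 163.125
  white rough-coated: 870 × 3/16 = 163.125
  white smooth-coated: 870 × 1/16 = 54.375
Contribution of black rough-coated: (499 − 489.375)² / 489.375 = 0.1893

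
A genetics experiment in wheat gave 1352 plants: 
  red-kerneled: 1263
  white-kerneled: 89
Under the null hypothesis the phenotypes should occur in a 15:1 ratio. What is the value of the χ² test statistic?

0.256

The 15:1 ratio has 16 parts, so with N = 1352 the expected counts are:
  red-kerneled: 1352 × 15/16 = 1267.5
  white-kerneled: 1352 × 1/16 = 84.5
χ² = Σ (O − E)² / E
  red-kerneled: (1263 − 1267.5)² / 1267.5 = 0.0160
  white-kerneled: (89 − 84.5)² / 84.5 = 0.2396
χ² = 0.0160 + 0.2396 = 0.2556 ≈ 0.256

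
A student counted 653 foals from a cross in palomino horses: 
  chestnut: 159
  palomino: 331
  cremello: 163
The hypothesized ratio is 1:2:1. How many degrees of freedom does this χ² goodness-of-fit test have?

A goodness-of-fit test with 3 phenotype classes has df = 3 − 1 = 2.

2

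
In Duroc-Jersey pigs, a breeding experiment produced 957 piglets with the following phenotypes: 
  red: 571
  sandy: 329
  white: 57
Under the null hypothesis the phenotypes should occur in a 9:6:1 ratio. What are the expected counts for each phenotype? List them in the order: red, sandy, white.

Total ratio parts = 16. Expected numbers out of 957:
  red: 957 × 9/16 = 538.3125
  sandy: 957 × 6/16 = 358.875
  white: 957 × 1/16 = 59.8125

538.3125, 358.875, 59.8125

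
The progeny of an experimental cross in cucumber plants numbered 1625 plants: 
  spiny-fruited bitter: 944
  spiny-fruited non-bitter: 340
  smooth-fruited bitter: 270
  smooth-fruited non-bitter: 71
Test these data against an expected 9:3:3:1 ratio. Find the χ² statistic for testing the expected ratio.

18.219

Total ratio parts = 16. Expected numbers out of 1625:
  spiny-fruited bitter: 1625 × 9/16 = 914.0625
  spiny-fruited non-bitter: 1625 × 3/16 = 304.6875
  smooth-fruited bitter: 1625 × 3/16 = 304.6875
  smooth-fruited non-bitter: 1625 × 1/16 = 101.5625
χ² = Σ (O − E)² / E
  spiny-fruited bitter: (944 − 914.0625)² / 914.0625 = 0.9805
  spiny-fruited non-bitter: (340 − 304.6875)² / 304.6875 = 4.0926
  smooth-fruited bitter: (270 − 304.6875)² / 304.6875 = 3.9490
  smooth-fruited non-bitter: (71 − 101.5625)² / 101.5625 = 9.1970
χ² = 0.9805 + 4.0926 + 3.9490 + 9.1970 = 18.2191 ≈ 18.219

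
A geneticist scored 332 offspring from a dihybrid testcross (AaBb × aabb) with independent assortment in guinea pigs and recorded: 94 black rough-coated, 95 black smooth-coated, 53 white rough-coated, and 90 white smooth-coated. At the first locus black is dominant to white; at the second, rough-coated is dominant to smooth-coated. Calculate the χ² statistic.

14.627

A dihybrid testcross with independent assortment gives a 1:1:1:1 ratio.
The 1:1:1:1 ratio has 4 parts, so with N = 332 the expected counts are:
  black rough-coated: 332 × 1/4 = 83
  black smooth-coated: 332 × 1/4 = 83
  white rough-coated: 332 × 1/4 = 83
  white smooth-coated: 332 × 1/4 = 83
χ² = Σ (O − E)² / E
  black rough-coated: (94 − 83)² / 83 = 1.4578
  black smooth-coated: (95 − 83)² / 83 = 1.7349
  white rough-coated: (53 − 83)² / 83 = 10.8434
  white smooth-coated: (90 − 83)² / 83 = 0.5904
χ² = 1.4578 + 1.7349 + 10.8434 + 0.5904 = 14.6265 ≈ 14.627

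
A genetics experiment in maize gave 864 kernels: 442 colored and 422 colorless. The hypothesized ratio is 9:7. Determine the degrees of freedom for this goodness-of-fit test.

A goodness-of-fit test with 2 phenotype classes has df = 2 − 1 = 1.

1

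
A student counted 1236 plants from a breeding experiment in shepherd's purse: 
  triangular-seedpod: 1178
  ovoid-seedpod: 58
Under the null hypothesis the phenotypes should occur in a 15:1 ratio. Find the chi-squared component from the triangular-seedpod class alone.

0.320

The 15:1 ratio has 16 parts, so with N = 1236 the expected counts are:
  triangular-seedpod: 1236 × 15/16 = 1158.75
  ovoid-seedpod: 1236 × 1/16 = 77.25
Contribution of triangular-seedpod: (1178 − 1158.75)² / 1158.75 = 0.3198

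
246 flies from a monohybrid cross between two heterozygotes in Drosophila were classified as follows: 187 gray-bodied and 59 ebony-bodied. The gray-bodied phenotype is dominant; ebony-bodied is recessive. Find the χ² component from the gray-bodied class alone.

0.034

For a monohybrid cross between heterozygotes with complete dominance, the expected phenotypic ratio is 3:1.
Expected counts for N = 246 under a 3:1 ratio (total parts = 4):
  gray-bodied: 246 × 3/4 = 184.5
  ebony-bodied: 246 × 1/4 = 61.5
Contribution of gray-bodied: (187 − 184.5)² / 184.5 = 0.0339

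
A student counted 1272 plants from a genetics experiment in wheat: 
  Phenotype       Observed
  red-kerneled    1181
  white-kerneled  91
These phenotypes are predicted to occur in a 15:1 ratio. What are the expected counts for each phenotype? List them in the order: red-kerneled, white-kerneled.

Expected counts for N = 1272 under a 15:1 ratio (total parts = 16):
  red-kerneled: 1272 × 15/16 = 1192.5
  white-kerneled: 1272 × 1/16 = 79.5

1192.5, 79.5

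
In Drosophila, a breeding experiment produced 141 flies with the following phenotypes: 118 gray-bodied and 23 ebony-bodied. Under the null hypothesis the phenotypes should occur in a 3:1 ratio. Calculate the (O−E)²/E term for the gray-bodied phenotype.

Under the 3:1 hypothesis (Σ ratio = 4, N = 141):
  gray-bodied: 141 × 3/4 = 105.75
  ebony-bodied: 141 × 1/4 = 35.25
Contribution of gray-bodied: (118 − 105.75)² / 105.75 = 1.4190

1.419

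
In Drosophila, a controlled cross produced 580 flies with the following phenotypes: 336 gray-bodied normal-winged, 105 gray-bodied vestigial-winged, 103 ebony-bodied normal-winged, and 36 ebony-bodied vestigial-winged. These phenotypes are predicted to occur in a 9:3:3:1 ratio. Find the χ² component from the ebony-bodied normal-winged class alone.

0.304

Under the 9:3:3:1 hypothesis (Σ ratio = 16, N = 580):
  gray-bodied normal-winged: 580 × 9/16 = 326.25
  gray-bodied vestigial-winged: 580 × 3/16 = 108.75
  ebony-bodied normal-winged: 580 × 3/16 = 108.75
  ebony-bodied vestigial-winged: 580 × 1/16 = 36.25
Contribution of ebony-bodied normal-winged: (103 − 108.75)² / 108.75 = 0.3040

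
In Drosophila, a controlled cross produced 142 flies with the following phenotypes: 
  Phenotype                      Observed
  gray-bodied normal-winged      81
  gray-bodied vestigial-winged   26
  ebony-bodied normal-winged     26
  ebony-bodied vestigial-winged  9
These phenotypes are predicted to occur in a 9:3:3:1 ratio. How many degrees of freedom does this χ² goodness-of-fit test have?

A goodness-of-fit test with 4 phenotype classes has df = 4 − 1 = 3.

3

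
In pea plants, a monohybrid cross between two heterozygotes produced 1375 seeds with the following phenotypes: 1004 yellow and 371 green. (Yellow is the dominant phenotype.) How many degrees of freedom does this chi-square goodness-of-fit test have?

1

For a monohybrid cross between heterozygotes with complete dominance, the expected phenotypic ratio is 3:1.
A goodness-of-fit test with 2 phenotype classes has df = 2 − 1 = 1.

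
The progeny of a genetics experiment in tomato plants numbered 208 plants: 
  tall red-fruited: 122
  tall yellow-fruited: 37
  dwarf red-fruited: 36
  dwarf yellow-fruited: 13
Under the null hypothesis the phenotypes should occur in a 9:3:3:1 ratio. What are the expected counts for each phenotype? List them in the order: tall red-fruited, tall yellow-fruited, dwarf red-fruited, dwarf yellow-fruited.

Total ratio parts = 16. Expected numbers out of 208:
  tall red-fruited: 208 × 9/16 = 117
  tall yellow-fruited: 208 × 3/16 = 39
  dwarf red-fruited: 208 × 3/16 = 39
  dwarf yellow-fruited: 208 × 1/16 = 13

117, 39, 39, 13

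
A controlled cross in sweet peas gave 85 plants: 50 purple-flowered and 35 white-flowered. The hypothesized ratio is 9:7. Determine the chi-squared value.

0.229

Total ratio parts = 16. Expected numbers out of 85:
  purple-flowered: 85 × 9/16 = 47.8125
  white-flowered: 85 × 7/16 = 37.1875
χ² = Σ (O − E)² / E
  purple-flowered: (50 − 47.8125)² / 47.8125 = 0.1001
  white-flowered: (35 − 37.1875)² / 37.1875 = 0.1287
χ² = 0.1001 + 0.1287 = 0.2288 ≈ 0.229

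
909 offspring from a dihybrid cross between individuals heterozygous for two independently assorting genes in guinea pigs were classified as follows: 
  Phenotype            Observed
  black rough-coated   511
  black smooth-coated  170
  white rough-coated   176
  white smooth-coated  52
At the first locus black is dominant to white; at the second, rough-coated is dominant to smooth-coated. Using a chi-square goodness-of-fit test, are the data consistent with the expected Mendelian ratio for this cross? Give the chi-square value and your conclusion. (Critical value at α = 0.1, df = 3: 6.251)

0.591; consistent

A dihybrid F₂ with independent assortment and complete dominance at both loci gives a 9:3:3:1 phenotypic ratio.
The 9:3:3:1 ratio has 16 parts, so with N = 909 the expected counts are:
  black rough-coated: 909 × 9/16 = 511.3125
  black smooth-coated: 909 × 3/16 = 170.4375
  white rough-coated: 909 × 3/16 = 170.4375
  white smooth-coated: 909 × 1/16 = 56.8125
χ² = Σ (O − E)² / E
  black rough-coated: (511 − 511.3125)² / 511.3125 = 0.0002
  black smooth-coated: (170 − 170.4375)² / 170.4375 = 0.0011
  white rough-coated: (176 − 170.4375)² / 170.4375 = 0.1815
  white smooth-coated: (52 − 56.8125)² / 56.8125 = 0.4077
χ² = 0.0002 + 0.0011 + 0.1815 + 0.4077 = 0.5905 ≈ 0.591
Degrees of freedom = 4 − 1 = 3; critical value at α = 0.1 is 6.251.
Since 0.591 < 6.251, we fail to reject the null hypothesis — the data are consistent with the 9:3:3:1 ratio.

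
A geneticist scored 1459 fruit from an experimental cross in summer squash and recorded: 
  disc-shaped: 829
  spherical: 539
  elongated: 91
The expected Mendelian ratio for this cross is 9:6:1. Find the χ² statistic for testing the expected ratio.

Under the 9:6:1 hypothesis (Σ ratio = 16, N = 1459):
  disc-shaped: 1459 × 9/16 = 820.6875
  spherical: 1459 × 6/16 = 547.125
  elongated: 1459 × 1/16 = 91.1875
χ² = Σ (O − E)² / E
  disc-shaped: (829 − 820.6875)² / 820.6875 = 0.0842
  spherical: (539 − 547.125)² / 547.125 = 0.1207
  elongated: (91 − 91.1875)² / 91.1875 = 0.0004
χ² = 0.0842 + 0.1207 + 0.0004 = 0.2053 ≈ 0.205

0.205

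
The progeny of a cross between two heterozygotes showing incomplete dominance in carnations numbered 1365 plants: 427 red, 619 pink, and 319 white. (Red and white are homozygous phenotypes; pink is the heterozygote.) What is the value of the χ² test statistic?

With incomplete dominance, a heterozygote × heterozygote cross gives a 1:2:1 phenotypic ratio.
Expected counts for N = 1365 under a 1:2:1 ratio (total parts = 4):
  red: 1365 × 1/4 = 341.25
  pink: 1365 × 2/4 = 682.5
  white: 1365 × 1/4 = 341.25
χ² = Σ (O − E)² / E
  red: (427 − 341.25)² / 341.25 = 21.5474
  pink: (619 − 682.5)² / 682.5 = 5.9081
  white: (319 − 341.25)² / 341.25 = 1.4507
χ² = 21.5474 + 5.9081 + 1.4507 = 28.9062 ≈ 28.906

28.906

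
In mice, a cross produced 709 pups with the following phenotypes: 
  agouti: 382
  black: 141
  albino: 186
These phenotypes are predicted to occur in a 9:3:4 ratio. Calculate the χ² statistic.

1.630

The 9:3:4 ratio has 16 parts, so with N = 709 the expected counts are:
  agouti: 709 × 9/16 = 398.8125
  black: 709 × 3/16 = 132.9375
  albino: 709 × 4/16 = 177.25
χ² = Σ (O − E)² / E
  agouti: (382 − 398.8125)² / 398.8125 = 0.7088
  black: (141 − 132.9375)² / 132.9375 = 0.4890
  albino: (186 − 177.25)² / 177.25 = 0.4319
χ² = 0.7088 + 0.4890 + 0.4319 = 1.6297 ≈ 1.630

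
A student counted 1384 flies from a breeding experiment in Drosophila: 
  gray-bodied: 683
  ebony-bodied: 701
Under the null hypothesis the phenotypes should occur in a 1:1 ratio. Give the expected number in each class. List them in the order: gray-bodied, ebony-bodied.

The 1:1 ratio has 2 parts, so with N = 1384 the expected counts are:
  gray-bodied: 1384 × 1/2 = 692
  ebony-bodied: 1384 × 1/2 = 692

692, 692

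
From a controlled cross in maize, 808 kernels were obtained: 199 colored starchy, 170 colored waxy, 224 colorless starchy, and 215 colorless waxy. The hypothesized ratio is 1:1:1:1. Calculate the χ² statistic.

Total ratio parts = 4. Expected numbers out of 808:
  colored starchy: 808 × 1/4 = 202
  colored waxy: 808 × 1/4 = 202
  colorless starchy: 808 × 1/4 = 202
  colorless waxy: 808 × 1/4 = 202
χ² = Σ (O − E)² / E
  colored starchy: (199 − 202)² / 202 = 0.0446
  colored waxy: (170 − 202)² / 202 = 5.0693
  colorless starchy: (224 − 202)² / 202 = 2.3960
  colorless waxy: (215 − 202)² / 202 = 0.8366
χ² = 0.0446 + 5.0693 + 2.3960 + 0.8366 = 8.3465 ≈ 8.347

8.347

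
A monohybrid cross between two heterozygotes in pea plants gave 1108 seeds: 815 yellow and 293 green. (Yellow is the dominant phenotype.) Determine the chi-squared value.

For a monohybrid cross between heterozygotes with complete dominance, the expected phenotypic ratio is 3:1.
Expected counts for N = 1108 under a 3:1 ratio (total parts = 4):
  yellow: 1108 × 3/4 = 831
  green: 1108 × 1/4 = 277
χ² = Σ (O − E)² / E
  yellow: (815 − 831)² / 831 = 0.3081
  green: (293 − 277)² / 277 = 0.9242
χ² = 0.3081 + 0.9242 = 1.2323 ≈ 1.232

1.232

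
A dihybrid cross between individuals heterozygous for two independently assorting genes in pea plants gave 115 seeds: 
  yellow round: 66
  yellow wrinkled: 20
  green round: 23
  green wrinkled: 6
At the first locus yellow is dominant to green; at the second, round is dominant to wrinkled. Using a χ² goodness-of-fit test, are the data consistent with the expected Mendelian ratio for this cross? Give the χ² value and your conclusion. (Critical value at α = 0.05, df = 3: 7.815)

A dihybrid F₂ with independent assortment and complete dominance at both loci gives a 9:3:3:1 phenotypic ratio.
The 9:3:3:1 ratio has 16 parts, so with N = 115 the expected counts are:
  yellow round: 115 × 9/16 = 64.6875
  yellow wrinkled: 115 × 3/16 = 21.5625
  green round: 115 × 3/16 = 21.5625
  green wrinkled: 115 × 1/16 = 7.1875
χ² = Σ (O − E)² / E
  yellow round: (66 − 64.6875)² / 64.6875 = 0.0266
  yellow wrinkled: (20 − 21.5625)² / 21.5625 = 0.1132
  green round: (23 − 21.5625)² / 21.5625 = 0.0958
  green wrinkled: (6 − 7.1875)² / 7.1875 = 0.1962
χ² = 0.0266 + 0.1132 + 0.0958 + 0.1962 = 0.4318 ≈ 0.432
Degrees of freedom = 4 − 1 = 3; critical value at α = 0.05 is 7.815.
Since 0.432 < 7.815, we fail to reject the null hypothesis — the data are consistent with the 9:3:3:1 ratio.

0.432; consistent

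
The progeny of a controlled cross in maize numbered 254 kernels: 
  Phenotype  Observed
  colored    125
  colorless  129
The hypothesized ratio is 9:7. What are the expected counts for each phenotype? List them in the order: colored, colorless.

142.875, 111.125

Total ratio parts = 16. Expected numbers out of 254:
  colored: 254 × 9/16 = 142.875
  colorless: 254 × 7/16 = 111.125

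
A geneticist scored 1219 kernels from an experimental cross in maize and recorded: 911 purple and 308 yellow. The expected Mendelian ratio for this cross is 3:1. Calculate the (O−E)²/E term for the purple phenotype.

0.012

Total ratio parts = 4. Expected numbers out of 1219:
  purple: 1219 × 3/4 = 914.25
  yellow: 1219 × 1/4 = 304.75
Contribution of purple: (911 − 914.25)² / 914.25 = 0.0116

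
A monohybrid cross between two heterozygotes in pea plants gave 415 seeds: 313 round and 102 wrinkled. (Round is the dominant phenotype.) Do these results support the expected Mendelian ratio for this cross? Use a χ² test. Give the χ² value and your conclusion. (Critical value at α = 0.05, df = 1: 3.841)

0.039; consistent

For a monohybrid cross between heterozygotes with complete dominance, the expected phenotypic ratio is 3:1.
The 3:1 ratio has 4 parts, so with N = 415 the expected counts are:
  round: 415 × 3/4 = 311.25
  wrinkled: 415 × 1/4 = 103.75
χ² = Σ (O − E)² / E
  round: (313 − 311.25)² / 311.25 = 0.0098
  wrinkled: (102 − 103.75)² / 103.75 = 0.0295
χ² = 0.0098 + 0.0295 = 0.0393 ≈ 0.039
Degrees of freedom = 2 − 1 = 1; critical value at α = 0.05 is 3.841.
Since 0.039 < 3.841, we fail to reject the null hypothesis — the data are consistent with the 3:1 ratio.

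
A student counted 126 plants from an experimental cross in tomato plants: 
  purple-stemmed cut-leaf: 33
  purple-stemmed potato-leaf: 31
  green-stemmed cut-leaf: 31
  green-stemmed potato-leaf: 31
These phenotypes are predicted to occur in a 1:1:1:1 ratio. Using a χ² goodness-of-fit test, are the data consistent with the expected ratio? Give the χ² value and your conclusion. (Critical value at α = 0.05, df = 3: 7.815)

Expected counts for N = 126 under a 1:1:1:1 ratio (total parts = 4):
  purple-stemmed cut-leaf: 126 × 1/4 = 31.5
  purple-stemmed potato-leaf: 126 × 1/4 = 31.5
  green-stemmed cut-leaf: 126 × 1/4 = 31.5
  green-stemmed potato-leaf: 126 × 1/4 = 31.5
χ² = Σ (O − E)² / E
  purple-stemmed cut-leaf: (33 − 31.5)² / 31.5 = 0.0714
  purple-stemmed potato-leaf: (31 − 31.5)² / 31.5 = 0.0079
  green-stemmed cut-leaf: (31 − 31.5)² / 31.5 = 0.0079
  green-stemmed potato-leaf: (31 − 31.5)² / 31.5 = 0.0079
χ² = 0.0714 + 0.0079 + 0.0079 + 0.0079 = 0.0951 ≈ 0.095
Degrees of freedom = 4 − 1 = 3; critical value at α = 0.05 is 7.815.
Since 0.095 < 7.815, we fail to reject the null hypothesis — the data are consistent with the 1:1:1:1 ratio.

0.095; consistent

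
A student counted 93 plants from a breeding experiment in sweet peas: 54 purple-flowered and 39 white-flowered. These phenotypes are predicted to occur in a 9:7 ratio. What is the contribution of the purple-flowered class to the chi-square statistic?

Under the 9:7 hypothesis (Σ ratio = 16, N = 93):
  purple-flowered: 93 × 9/16 = 52.3125
  white-flowered: 93 × 7/16 = 40.6875
Contribution of purple-flowered: (54 − 52.3125)² / 52.3125 = 0.0544

0.054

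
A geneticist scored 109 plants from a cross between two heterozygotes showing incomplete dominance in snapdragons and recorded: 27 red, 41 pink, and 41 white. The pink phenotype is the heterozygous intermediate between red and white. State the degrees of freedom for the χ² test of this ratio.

2

With incomplete dominance, a heterozygote × heterozygote cross gives a 1:2:1 phenotypic ratio.
A goodness-of-fit test with 3 phenotype classes has df = 3 − 1 = 2.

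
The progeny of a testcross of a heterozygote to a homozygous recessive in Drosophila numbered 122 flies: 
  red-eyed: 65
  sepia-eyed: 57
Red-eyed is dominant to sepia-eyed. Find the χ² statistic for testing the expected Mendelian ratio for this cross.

A testcross of a heterozygote (Aa × aa) gives a 1:1 phenotypic ratio.
Expected counts for N = 122 under a 1:1 ratio (total parts = 2):
  red-eyed: 122 × 1/2 = 61
  sepia-eyed: 122 × 1/2 = 61
χ² = Σ (O − E)² / E
  red-eyed: (65 − 61)² / 61 = 0.2623
  sepia-eyed: (57 − 61)² / 61 = 0.2623
χ² = 0.2623 + 0.2623 = 0.5246 ≈ 0.525

0.525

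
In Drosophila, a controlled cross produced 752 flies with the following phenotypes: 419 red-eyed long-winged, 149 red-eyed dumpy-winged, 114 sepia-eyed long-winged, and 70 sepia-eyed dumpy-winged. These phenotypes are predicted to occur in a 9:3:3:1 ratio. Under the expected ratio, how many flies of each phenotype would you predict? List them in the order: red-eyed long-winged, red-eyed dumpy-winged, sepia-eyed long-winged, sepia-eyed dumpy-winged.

Total ratio parts = 16. Expected numbers out of 752:
  red-eyed long-winged: 752 × 9/16 = 423
  red-eyed dumpy-winged: 752 × 3/16 = 141
  sepia-eyed long-winged: 752 × 3/16 = 141
  sepia-eyed dumpy-winged: 752 × 1/16 = 47

423, 141, 141, 47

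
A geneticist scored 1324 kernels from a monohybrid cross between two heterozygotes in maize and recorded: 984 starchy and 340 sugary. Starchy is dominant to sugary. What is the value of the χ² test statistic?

0.326

For a monohybrid cross between heterozygotes with complete dominance, the expected phenotypic ratio is 3:1.
Total ratio parts = 4. Expected numbers out of 1324:
  starchy: 1324 × 3/4 = 993
  sugary: 1324 × 1/4 = 331
χ² = Σ (O − E)² / E
  starchy: (984 − 993)² / 993 = 0.0816
  sugary: (340 − 331)² / 331 = 0.2447
χ² = 0.0816 + 0.2447 = 0.3263 ≈ 0.326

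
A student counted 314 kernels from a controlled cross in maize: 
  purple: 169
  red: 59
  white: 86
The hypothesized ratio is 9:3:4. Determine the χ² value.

1.046

Under the 9:3:4 hypothesis (Σ ratio = 16, N = 314):
  purple: 314 × 9/16 = 176.625
  red: 314 × 3/16 = 58.875
  white: 314 × 4/16 = 78.5
χ² = Σ (O − E)² / E
  purple: (169 − 176.625)² / 176.625 = 0.3292
  red: (59 − 58.875)² / 58.875 = 0.0003
  white: (86 − 78.5)² / 78.5 = 0.7166
χ² = 0.3292 + 0.0003 + 0.7166 = 1.0461 ≈ 1.046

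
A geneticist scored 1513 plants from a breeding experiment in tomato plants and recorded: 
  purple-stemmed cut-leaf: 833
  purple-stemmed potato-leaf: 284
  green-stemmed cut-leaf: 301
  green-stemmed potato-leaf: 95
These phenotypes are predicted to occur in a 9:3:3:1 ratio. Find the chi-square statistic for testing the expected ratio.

1.442

Under the 9:3:3:1 hypothesis (Σ ratio = 16, N = 1513):
  purple-stemmed cut-leaf: 1513 × 9/16 = 851.0625
  purple-stemmed potato-leaf: 1513 × 3/16 = 283.6875
  green-stemmed cut-leaf: 1513 × 3/16 = 283.6875
  green-stemmed potato-leaf: 1513 × 1/16 = 94.5625
χ² = Σ (O − E)² / E
  purple-stemmed cut-leaf: (833 − 851.0625)² / 851.0625 = 0.3833
  purple-stemmed potato-leaf: (284 − 283.6875)² / 283.6875 = 0.0003
  green-stemmed cut-leaf: (301 − 283.6875)² / 283.6875 = 1.0565
  green-stemmed potato-leaf: (95 − 94.5625)² / 94.5625 = 0.0020
χ² = 0.3833 + 0.0003 + 1.0565 + 0.0020 = 1.4421 ≈ 1.442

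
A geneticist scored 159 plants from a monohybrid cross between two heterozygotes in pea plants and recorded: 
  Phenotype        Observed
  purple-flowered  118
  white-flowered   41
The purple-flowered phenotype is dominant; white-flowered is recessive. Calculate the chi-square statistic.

0.052

For a monohybrid cross between heterozygotes with complete dominance, the expected phenotypic ratio is 3:1.
Under the 3:1 hypothesis (Σ ratio = 4, N = 159):
  purple-flowered: 159 × 3/4 = 119.25
  white-flowered: 159 × 1/4 = 39.75
χ² = Σ (O − E)² / E
  purple-flowered: (118 − 119.25)² / 119.25 = 0.0131
  white-flowered: (41 − 39.75)² / 39.75 = 0.0393
χ² = 0.0131 + 0.0393 = 0.0524 ≈ 0.052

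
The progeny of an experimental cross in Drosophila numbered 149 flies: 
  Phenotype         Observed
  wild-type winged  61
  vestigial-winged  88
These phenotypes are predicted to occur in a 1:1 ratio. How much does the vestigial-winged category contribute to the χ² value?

Total ratio parts = 2. Expected numbers out of 149:
  wild-type winged: 149 × 1/2 = 74.5
  vestigial-winged: 149 × 1/2 = 74.5
Contribution of vestigial-winged: (88 − 74.5)² / 74.5 = 2.4463

2.446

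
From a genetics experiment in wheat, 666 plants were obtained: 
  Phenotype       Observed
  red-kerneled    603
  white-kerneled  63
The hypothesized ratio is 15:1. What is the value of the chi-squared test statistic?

Expected counts for N = 666 under a 15:1 ratio (total parts = 16):
  red-kerneled: 666 × 15/16 = 624.375
  white-kerneled: 666 × 1/16 = 41.625
χ² = Σ (O − E)² / E
  red-kerneled: (603 − 624.375)² / 624.375 = 0.7318
  white-kerneled: (63 − 41.625)² / 41.625 = 10.9764
χ² = 0.7318 + 10.9764 = 11.7082 ≈ 11.708

11.708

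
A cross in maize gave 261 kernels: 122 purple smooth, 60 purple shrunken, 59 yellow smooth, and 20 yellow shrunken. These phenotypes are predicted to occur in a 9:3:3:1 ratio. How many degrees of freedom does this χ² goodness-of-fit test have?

A goodness-of-fit test with 4 phenotype classes has df = 4 − 1 = 3.

3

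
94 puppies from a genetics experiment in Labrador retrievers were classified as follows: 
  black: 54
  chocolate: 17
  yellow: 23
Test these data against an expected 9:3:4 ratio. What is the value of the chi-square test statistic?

The 9:3:4 ratio has 16 parts, so with N = 94 the expected counts are:
  black: 94 × 9/16 = 52.875
  chocolate: 94 × 3/16 = 17.625
  yellow: 94 × 4/16 = 23.5
χ² = Σ (O − E)² / E
  black: (54 − 52.875)² / 52.875 = 0.0239
  chocolate: (17 − 17.625)² / 17.625 = 0.0222
  yellow: (23 − 23.5)² / 23.5 = 0.0106
χ² = 0.0239 + 0.0222 + 0.0106 = 0.0567 ≈ 0.057

0.057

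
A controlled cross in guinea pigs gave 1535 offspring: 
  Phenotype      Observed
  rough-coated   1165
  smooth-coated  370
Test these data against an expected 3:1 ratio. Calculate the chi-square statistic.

Total ratio parts = 4. Expected numbers out of 1535:
  rough-coated: 1535 × 3/4 = 1151.25
  smooth-coated: 1535 × 1/4 = 383.75
χ² = Σ (O − E)² / E
  rough-coated: (1165 − 1151.25)² / 1151.25 = 0.1642
  smooth-coated: (370 − 383.75)² / 383.75 = 0.4927
χ² = 0.1642 + 0.4927 = 0.6569 ≈ 0.657

0.657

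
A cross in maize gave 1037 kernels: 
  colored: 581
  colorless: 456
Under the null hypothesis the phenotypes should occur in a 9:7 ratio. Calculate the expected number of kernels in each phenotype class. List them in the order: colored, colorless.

583.3125, 453.6875

The 9:7 ratio has 16 parts, so with N = 1037 the expected counts are:
  colored: 1037 × 9/16 = 583.3125
  colorless: 1037 × 7/16 = 453.6875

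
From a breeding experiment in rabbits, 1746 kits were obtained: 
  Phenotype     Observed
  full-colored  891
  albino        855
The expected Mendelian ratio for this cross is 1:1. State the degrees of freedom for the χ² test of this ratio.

1

A goodness-of-fit test with 2 phenotype classes has df = 2 − 1 = 1.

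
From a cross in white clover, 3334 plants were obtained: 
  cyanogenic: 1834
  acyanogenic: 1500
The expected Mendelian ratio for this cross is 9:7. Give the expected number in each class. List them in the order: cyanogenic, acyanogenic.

1875.375, 1458.625

Expected counts for N = 3334 under a 9:7 ratio (total parts = 16):
  cyanogenic: 3334 × 9/16 = 1875.375
  acyanogenic: 3334 × 7/16 = 1458.625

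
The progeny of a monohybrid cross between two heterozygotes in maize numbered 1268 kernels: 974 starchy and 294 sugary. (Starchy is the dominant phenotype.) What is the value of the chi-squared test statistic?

2.225

For a monohybrid cross between heterozygotes with complete dominance, the expected phenotypic ratio is 3:1.
Under the 3:1 hypothesis (Σ ratio = 4, N = 1268):
  starchy: 1268 × 3/4 = 951
  sugary: 1268 × 1/4 = 317
χ² = Σ (O − E)² / E
  starchy: (974 − 951)² / 951 = 0.5563
  sugary: (294 − 317)² / 317 = 1.6688
χ² = 0.5563 + 1.6688 = 2.2251 ≈ 2.225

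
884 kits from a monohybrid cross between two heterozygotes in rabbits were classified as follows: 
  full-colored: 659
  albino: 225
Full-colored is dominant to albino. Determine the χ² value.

For a monohybrid cross between heterozygotes with complete dominance, the expected phenotypic ratio is 3:1.
Under the 3:1 hypothesis (Σ ratio = 4, N = 884):
  full-colored: 884 × 3/4 = 663
  albino: 884 × 1/4 = 221
χ² = Σ (O − E)² / E
  full-colored: (659 − 663)² / 663 = 0.0241
  albino: (225 − 221)² / 221 = 0.0724
χ² = 0.0241 + 0.0724 = 0.0965 ≈ 0.097

0.097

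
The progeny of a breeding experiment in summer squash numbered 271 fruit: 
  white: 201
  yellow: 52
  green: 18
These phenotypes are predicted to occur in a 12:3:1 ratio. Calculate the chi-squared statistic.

Under the 12:3:1 hypothesis (Σ ratio = 16, N = 271):
  white: 271 × 12/16 = 203.25
  yellow: 271 × 3/16 = 50.8125
  green: 271 × 1/16 = 16.9375
χ² = Σ (O − E)² / E
  white: (201 − 203.25)² / 203.25 = 0.0249
  yellow: (52 − 50.8125)² / 50.8125 = 0.0278
  green: (18 − 16.9375)² / 16.9375 = 0.0667
χ² = 0.0249 + 0.0278 + 0.0667 = 0.1194 ≈ 0.119

0.119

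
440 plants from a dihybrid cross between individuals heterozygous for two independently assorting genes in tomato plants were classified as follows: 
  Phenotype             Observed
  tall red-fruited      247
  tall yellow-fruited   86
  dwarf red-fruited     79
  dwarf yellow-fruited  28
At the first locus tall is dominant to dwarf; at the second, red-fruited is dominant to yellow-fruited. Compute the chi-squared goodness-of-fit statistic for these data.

A dihybrid F₂ with independent assortment and complete dominance at both loci gives a 9:3:3:1 phenotypic ratio.
Total ratio parts = 16. Expected numbers out of 440:
  tall red-fruited: 440 × 9/16 = 247.5
  tall yellow-fruited: 440 × 3/16 = 82.5
  dwarf red-fruited: 440 × 3/16 = 82.5
  dwarf yellow-fruited: 440 × 1/16 = 27.5
χ² = Σ (O − E)² / E
  tall red-fruited: (247 − 247.5)² / 247.5 = 0.0010
  tall yellow-fruited: (86 − 82.5)² / 82.5 = 0.1485
  dwarf red-fruited: (79 − 82.5)² / 82.5 = 0.1485
  dwarf yellow-fruited: (28 − 27.5)² / 27.5 = 0.0091
χ² = 0.0010 + 0.1485 + 0.1485 + 0.0091 = 0.3071 ≈ 0.307

0.307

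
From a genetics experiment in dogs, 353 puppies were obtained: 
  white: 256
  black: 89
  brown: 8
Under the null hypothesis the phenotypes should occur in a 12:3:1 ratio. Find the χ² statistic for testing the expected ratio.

17.115

Total ratio parts = 16. Expected numbers out of 353:
  white: 353 × 12/16 = 264.75
  black: 353 × 3/16 = 66.1875
  brown: 353 × 1/16 = 22.0625
χ² = Σ (O − E)² / E
  white: (256 − 264.75)² / 264.75 = 0.2892
  black: (89 − 66.1875)² / 66.1875 = 7.8627
  brown: (8 − 22.0625)² / 22.0625 = 8.9633
χ² = 0.2892 + 7.8627 + 8.9633 = 17.1152 ≈ 17.115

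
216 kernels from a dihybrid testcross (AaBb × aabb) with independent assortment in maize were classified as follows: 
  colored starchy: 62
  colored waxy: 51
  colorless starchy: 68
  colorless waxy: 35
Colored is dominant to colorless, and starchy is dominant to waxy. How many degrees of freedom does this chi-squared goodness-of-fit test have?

3

A dihybrid testcross with independent assortment gives a 1:1:1:1 ratio.
A goodness-of-fit test with 4 phenotype classes has df = 4 − 1 = 3.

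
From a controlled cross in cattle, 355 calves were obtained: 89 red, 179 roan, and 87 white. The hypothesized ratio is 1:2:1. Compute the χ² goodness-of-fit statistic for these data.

The 1:2:1 ratio has 4 parts, so with N = 355 the expected counts are:
  red: 355 × 1/4 = 88.75
  roan: 355 × 2/4 = 177.5
  white: 355 × 1/4 = 88.75
χ² = Σ (O − E)² / E
  red: (89 − 88.75)² / 88.75 = 0.0007
  roan: (179 − 177.5)² / 177.5 = 0.0127
  white: (87 − 88.75)² / 88.75 = 0.0345
χ² = 0.0007 + 0.0127 + 0.0345 = 0.0479 ≈ 0.048

0.048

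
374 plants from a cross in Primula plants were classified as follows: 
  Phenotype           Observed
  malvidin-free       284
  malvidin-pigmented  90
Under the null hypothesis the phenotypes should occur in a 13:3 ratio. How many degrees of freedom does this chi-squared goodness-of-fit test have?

A goodness-of-fit test with 2 phenotype classes has df = 2 − 1 = 1.

1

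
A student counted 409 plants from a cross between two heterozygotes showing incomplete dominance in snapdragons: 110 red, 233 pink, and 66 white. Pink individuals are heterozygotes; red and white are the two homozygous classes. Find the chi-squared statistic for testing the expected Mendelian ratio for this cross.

With incomplete dominance, a heterozygote × heterozygote cross gives a 1:2:1 phenotypic ratio.
Total ratio parts = 4. Expected numbers out of 409:
  red: 409 × 1/4 = 102.25
  pink: 409 × 2/4 = 204.5
  white: 409 × 1/4 = 102.25
χ² = Σ (O − E)² / E
  red: (110 − 102.25)² / 102.25 = 0.5874
  pink: (233 − 204.5)² / 204.5 = 3.9719
  white: (66 − 102.25)² / 102.25 = 12.8515
χ² = 0.5874 + 3.9719 + 12.8515 = 17.4108 ≈ 17.411

17.411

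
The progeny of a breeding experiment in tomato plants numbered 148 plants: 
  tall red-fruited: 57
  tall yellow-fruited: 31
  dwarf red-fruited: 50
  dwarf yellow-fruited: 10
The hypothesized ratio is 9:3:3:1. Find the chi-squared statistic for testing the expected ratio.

Total ratio parts = 16. Expected numbers out of 148:
  tall red-fruited: 148 × 9/16 = 83.25
  tall yellow-fruited: 148 × 3/16 = 27.75
  dwarf red-fruited: 148 × 3/16 = 27.75
  dwarf yellow-fruited: 148 × 1/16 = 9.25
χ² = Σ (O − E)² / E
  tall red-fruited: (57 − 83.25)² / 83.25 = 8.2770
  tall yellow-fruited: (31 − 27.75)² / 27.75 = 0.3806
  dwarf red-fruited: (50 − 27.75)² / 27.75 = 17.8401
  dwarf yellow-fruited: (10 − 9.25)² / 9.25 = 0.0608
χ² = 8.2770 + 0.3806 + 17.8401 + 0.0608 = 26.5585 ≈ 26.559

26.559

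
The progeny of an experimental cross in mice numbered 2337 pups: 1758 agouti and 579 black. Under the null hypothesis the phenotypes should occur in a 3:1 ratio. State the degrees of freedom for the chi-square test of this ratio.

1

A goodness-of-fit test with 2 phenotype classes has df = 2 − 1 = 1.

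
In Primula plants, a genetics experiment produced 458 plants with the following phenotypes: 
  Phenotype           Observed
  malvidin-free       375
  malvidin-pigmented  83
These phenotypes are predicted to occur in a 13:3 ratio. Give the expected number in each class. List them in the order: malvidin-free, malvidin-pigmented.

Expected counts for N = 458 under a 13:3 ratio (total parts = 16):
  malvidin-free: 458 × 13/16 = 372.125
  malvidin-pigmented: 458 × 3/16 = 85.875

372.125, 85.875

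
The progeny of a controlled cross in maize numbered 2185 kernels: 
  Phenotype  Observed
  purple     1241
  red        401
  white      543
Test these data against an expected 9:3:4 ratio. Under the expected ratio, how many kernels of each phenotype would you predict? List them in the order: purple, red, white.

Under the 9:3:4 hypothesis (Σ ratio = 16, N = 2185):
  purple: 2185 × 9/16 = 1229.0625
  red: 2185 × 3/16 = 409.6875
  white: 2185 × 4/16 = 546.25

1229.0625, 409.6875, 546.25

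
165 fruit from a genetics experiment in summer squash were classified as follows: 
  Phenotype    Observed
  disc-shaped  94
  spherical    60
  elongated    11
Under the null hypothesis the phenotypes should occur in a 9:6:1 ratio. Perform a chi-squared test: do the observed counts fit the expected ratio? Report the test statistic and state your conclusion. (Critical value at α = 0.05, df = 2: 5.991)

0.118; consistent

Total ratio parts = 16. Expected numbers out of 165:
  disc-shaped: 165 × 9/16 = 92.8125
  spherical: 165 × 6/16 = 61.875
  elongated: 165 × 1/16 = 10.3125
χ² = Σ (O − E)² / E
  disc-shaped: (94 − 92.8125)² / 92.8125 = 0.0152
  spherical: (60 − 61.875)² / 61.875 = 0.0568
  elongated: (11 − 10.3125)² / 10.3125 = 0.0458
χ² = 0.0152 + 0.0568 + 0.0458 = 0.1178 ≈ 0.118
Degrees of freedom = 3 − 1 = 2; critical value at α = 0.05 is 5.991.
Since 0.118 < 5.991, we fail to reject the null hypothesis — the data are consistent with the 9:6:1 ratio.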